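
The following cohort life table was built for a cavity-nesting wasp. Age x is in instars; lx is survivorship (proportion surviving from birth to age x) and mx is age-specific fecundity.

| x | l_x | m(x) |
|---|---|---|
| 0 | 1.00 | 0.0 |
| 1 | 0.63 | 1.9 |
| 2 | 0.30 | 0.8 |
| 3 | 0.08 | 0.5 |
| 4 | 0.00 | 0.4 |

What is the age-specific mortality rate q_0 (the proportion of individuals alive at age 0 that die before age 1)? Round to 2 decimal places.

q_0 = (l_0 − l_1) / l_0 = (1 − 0.63) / 1
     = 0.37 / 1 = 0.37 → 0.37

0.37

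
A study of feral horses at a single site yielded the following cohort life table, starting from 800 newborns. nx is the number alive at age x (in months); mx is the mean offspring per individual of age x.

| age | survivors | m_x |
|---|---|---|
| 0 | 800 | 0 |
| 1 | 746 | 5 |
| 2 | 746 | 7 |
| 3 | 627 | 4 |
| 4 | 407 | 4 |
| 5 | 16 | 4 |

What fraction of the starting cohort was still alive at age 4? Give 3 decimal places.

l_4 = n_4/n_0 = 407/800 = 0.50875 → 0.509

0.509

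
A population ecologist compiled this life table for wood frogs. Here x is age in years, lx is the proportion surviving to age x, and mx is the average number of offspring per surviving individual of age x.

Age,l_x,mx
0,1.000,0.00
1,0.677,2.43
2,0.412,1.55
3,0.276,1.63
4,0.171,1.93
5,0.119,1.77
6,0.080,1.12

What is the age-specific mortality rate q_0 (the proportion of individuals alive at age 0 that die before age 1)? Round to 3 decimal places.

q_0 = (l_0 − l_1) / l_0 = (1 − 0.677) / 1
     = 0.323 / 1 = 0.323 → 0.323

0.323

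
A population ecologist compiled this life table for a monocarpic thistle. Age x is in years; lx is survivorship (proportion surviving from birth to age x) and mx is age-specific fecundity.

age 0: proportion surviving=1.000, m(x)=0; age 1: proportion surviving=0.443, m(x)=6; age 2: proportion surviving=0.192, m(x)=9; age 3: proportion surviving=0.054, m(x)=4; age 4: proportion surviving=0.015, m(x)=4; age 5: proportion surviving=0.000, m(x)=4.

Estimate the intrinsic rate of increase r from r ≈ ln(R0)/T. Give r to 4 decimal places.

R0 = Σ lx·mx = 0 + 2.658 + 1.728 + 0.216 + 0.06 + 0 = 4.662
Σ x·lx·mx = 7.002; T = 7.002/4.662 = 1.50193…
r ≈ ln(R0)/T = ln(4.662)/1.50193… = 1.024977… → 1.0250

1.0250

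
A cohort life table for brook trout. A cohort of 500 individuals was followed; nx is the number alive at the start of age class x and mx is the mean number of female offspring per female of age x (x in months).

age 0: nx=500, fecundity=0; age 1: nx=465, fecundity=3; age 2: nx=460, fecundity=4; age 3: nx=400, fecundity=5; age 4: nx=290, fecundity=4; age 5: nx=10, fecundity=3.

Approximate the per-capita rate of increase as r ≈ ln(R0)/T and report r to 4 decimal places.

1.0341

lx = nx/n0 = nx/500: 1, 0.93, 0.92, 0.8, 0.58, 0.02
R0 = Σ lx·mx = 0 + 2.79 + 3.68 + 4 + 2.32 + 0.06 = 12.85
Σ x·lx·mx = 31.73; T = 31.73/12.85 = 2.46926…
r ≈ ln(R0)/T = ln(12.85)/2.46926… = 1.034052… → 1.0341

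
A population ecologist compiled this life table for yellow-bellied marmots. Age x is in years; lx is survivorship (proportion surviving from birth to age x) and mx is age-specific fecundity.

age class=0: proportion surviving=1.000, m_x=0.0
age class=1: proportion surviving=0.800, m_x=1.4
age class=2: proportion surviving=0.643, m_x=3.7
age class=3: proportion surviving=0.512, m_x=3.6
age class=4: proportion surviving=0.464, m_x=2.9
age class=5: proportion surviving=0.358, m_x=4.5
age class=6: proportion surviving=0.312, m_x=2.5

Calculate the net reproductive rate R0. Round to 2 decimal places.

9.08

lx·mx by age: 0, 1.12, 2.3791, 1.8432, 1.3456, 1.611, 0.78
R0 = Σ lx·mx = 9.0789 → 9.08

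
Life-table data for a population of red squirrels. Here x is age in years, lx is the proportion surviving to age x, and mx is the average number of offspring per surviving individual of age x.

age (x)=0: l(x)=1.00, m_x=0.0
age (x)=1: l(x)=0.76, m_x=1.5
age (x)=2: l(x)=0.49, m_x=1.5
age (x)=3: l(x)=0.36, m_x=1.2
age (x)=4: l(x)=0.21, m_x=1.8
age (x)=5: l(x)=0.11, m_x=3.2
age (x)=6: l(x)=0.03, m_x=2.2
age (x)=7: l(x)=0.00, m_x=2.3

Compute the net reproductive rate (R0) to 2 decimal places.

lx·mx by age: 0, 1.14, 0.735, 0.432, 0.378, 0.352, 0.066, 0
R0 = Σ lx·mx = 3.103 → 3.10

3.10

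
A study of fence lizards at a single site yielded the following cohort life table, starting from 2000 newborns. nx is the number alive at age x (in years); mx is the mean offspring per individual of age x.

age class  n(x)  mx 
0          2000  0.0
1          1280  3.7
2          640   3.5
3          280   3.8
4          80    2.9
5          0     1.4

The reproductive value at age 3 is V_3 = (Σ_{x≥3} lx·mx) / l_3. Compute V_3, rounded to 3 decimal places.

4.629

lx = nx/n0 = nx/2000: 1, 0.64, 0.32, 0.14, 0.04, 0
lx·mx for x ≥ 3: 0.532, 0.116, 0 → sum = 0.648
V_3 = 0.648 / l_3 = 0.648 / 0.14 = 4.628571… → 4.629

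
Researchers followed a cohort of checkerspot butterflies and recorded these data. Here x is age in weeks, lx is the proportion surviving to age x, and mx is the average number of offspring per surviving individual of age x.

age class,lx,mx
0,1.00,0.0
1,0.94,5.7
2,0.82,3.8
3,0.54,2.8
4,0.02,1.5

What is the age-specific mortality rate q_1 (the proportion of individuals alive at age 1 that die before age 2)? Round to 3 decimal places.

q_1 = (l_1 − l_2) / l_1 = (0.94 − 0.82) / 0.94
     = 0.12 / 0.94 = 0.12766… → 0.128

0.128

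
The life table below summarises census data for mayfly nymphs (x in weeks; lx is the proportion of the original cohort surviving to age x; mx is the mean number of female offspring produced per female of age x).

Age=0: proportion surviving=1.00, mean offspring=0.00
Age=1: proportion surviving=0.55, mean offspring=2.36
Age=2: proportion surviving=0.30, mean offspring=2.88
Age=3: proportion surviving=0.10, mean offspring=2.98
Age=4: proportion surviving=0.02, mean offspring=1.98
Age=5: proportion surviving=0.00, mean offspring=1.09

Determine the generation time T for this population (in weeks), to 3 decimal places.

1.632

lx·mx: 0, 1.298, 0.864, 0.298, 0.0396, 0 → R0 = 2.4996
x·lx·mx: 0, 1.298, 1.728, 0.894, 0.1584, 0 → Σ = 4.0784
T = 4.0784 / 2.4996 = 1.631621… → 1.632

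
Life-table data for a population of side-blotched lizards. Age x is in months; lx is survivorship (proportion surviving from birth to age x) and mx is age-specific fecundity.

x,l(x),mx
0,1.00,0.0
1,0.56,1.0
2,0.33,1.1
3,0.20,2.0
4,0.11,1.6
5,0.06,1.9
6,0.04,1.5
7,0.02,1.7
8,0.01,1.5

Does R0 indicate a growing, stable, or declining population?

R0 = Σ lx·mx = 0 + 0.56 + 0.363 + 0.4 + 0.176 + 0.114 + 0.06 + 0.034 + 0.015 = 1.722
R0 > 1, so the population is growing.

growing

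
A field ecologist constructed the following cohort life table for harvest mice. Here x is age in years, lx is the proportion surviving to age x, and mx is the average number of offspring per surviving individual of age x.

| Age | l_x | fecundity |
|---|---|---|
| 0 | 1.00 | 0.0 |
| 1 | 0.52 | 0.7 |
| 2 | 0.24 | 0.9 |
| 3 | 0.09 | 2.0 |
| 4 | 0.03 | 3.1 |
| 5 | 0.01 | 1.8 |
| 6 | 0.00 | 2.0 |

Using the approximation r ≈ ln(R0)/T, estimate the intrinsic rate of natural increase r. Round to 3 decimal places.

R0 = Σ lx·mx = 0 + 0.364 + 0.216 + 0.18 + 0.093 + 0.018 + 0 = 0.871
Σ x·lx·mx = 1.798; T = 1.798/0.871 = 2.06429…
r ≈ ln(R0)/T = ln(0.871)/2.06429… = -0.06691… → -0.067

-0.067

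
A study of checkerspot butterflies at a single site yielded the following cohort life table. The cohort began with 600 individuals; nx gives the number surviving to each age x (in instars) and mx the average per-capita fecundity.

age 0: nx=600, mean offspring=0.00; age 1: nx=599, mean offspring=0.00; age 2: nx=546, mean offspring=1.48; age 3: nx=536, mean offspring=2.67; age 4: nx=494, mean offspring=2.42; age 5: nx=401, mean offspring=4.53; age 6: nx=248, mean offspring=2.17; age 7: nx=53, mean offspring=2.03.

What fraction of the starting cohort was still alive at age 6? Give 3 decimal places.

l_6 = n_6/n_0 = 248/600 = 0.413333… → 0.413

0.413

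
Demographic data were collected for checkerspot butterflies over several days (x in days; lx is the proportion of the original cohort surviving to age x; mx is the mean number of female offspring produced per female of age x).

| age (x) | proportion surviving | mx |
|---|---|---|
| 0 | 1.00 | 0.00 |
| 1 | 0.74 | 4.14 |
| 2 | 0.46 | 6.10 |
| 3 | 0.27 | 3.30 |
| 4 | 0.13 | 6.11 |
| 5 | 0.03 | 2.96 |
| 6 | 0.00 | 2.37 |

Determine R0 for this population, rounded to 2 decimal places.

lx·mx by age: 0, 3.0636, 2.806, 0.891, 0.7943, 0.0888, 0
R0 = Σ lx·mx = 7.6437 → 7.64

7.64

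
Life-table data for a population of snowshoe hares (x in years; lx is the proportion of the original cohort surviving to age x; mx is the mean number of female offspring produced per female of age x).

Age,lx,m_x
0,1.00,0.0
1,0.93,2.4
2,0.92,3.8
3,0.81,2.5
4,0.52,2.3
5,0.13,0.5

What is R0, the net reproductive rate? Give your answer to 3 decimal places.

9.014

lx·mx by age: 0, 2.232, 3.496, 2.025, 1.196, 0.065
R0 = Σ lx·mx = 9.014 → 9.014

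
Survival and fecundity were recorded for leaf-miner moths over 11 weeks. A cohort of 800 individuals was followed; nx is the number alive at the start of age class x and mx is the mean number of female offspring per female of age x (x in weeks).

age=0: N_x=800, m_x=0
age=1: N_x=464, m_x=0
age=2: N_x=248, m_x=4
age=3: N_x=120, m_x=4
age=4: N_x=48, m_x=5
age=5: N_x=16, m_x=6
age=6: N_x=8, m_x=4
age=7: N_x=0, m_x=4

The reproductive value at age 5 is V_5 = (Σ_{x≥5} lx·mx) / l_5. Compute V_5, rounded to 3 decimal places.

8.000

lx = nx/n0 = nx/800: 1, 0.58, 0.31, 0.15, 0.06, 0.02, 0.01, 0
lx·mx for x ≥ 5: 0.12, 0.04, 0 → sum = 0.16
V_5 = 0.16 / l_5 = 0.16 / 0.02 = 8 → 8.000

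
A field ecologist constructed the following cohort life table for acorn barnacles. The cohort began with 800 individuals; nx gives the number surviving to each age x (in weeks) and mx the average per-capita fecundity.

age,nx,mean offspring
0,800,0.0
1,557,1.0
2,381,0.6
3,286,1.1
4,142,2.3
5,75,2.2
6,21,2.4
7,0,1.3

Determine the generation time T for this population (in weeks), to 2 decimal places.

lx = nx/n0 = nx/800: 1, 0.69625, 0.47625, 0.3575, 0.1775, 0.09375, 0.02625, 0
lx·mx: 0, 0.69625, 0.28575, 0.39325, 0.40825, 0.20625, 0.063, 0 → R0 = 2.05275
x·lx·mx: 0, 0.69625, 0.5715, 1.17975, 1.633, 1.03125, 0.378, 0 → Σ = 5.48975
T = 5.48975 / 2.05275 = 2.674339… → 2.67

2.67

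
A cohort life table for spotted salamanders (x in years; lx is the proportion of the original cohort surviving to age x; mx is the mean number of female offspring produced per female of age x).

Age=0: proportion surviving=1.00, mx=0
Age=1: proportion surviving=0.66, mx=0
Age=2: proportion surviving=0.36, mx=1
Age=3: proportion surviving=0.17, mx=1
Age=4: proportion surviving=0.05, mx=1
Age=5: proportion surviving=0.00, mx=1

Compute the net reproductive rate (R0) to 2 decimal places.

0.58

lx·mx by age: 0, 0, 0.36, 0.17, 0.05, 0
R0 = Σ lx·mx = 0.58 → 0.58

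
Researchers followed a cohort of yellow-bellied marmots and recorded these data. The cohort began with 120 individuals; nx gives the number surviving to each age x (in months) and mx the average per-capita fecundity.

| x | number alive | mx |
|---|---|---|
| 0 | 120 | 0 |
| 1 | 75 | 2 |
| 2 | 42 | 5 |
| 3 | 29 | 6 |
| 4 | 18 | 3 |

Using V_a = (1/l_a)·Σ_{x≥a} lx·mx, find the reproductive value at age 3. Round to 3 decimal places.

7.862

lx = nx/n0 = nx/120: 1, 0.625, 0.35, 0.24167…, 0.15
lx·mx for x ≥ 3: 1.45…, 0.45 → sum = 1.9…
V_3 = 1.9… / l_3 = 1.9… / 0.241667… = 7.862069… → 7.862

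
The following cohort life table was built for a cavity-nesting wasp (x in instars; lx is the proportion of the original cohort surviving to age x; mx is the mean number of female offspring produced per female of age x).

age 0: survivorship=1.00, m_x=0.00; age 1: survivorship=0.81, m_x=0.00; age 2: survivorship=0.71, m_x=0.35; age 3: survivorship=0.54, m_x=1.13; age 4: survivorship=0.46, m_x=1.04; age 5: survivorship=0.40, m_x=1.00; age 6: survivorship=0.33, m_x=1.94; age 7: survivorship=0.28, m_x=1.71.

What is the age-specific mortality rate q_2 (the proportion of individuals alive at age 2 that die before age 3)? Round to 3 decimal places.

0.239

q_2 = (l_2 − l_3) / l_2 = (0.71 − 0.54) / 0.71
     = 0.17 / 0.71 = 0.239437… → 0.239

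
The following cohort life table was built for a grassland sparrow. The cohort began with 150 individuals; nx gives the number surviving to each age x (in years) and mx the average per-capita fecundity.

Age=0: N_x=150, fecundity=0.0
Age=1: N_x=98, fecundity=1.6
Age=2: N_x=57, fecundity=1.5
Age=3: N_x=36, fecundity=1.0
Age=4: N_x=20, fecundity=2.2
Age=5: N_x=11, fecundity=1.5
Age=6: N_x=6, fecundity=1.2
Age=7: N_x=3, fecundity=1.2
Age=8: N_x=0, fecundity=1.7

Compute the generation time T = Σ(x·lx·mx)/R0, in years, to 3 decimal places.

2.182

lx = nx/n0 = nx/150: 1, 0.65333…, 0.38, 0.24, 0.13333…, 0.07333…, 0.04, 0.02, 0
lx·mx: 0, 1.045333…, 0.57, 0.24, 0.293333…, 0.11…, 0.048, 0.024, 0 → R0 = 2.330667…
x·lx·mx: 0, 1.045333…, 1.14, 0.72, 1.173333…, 0.55…, 0.288, 0.168, 0 → Σ = 5.084667…
T = 5.084667… / 2.330667… = 2.181636… → 2.182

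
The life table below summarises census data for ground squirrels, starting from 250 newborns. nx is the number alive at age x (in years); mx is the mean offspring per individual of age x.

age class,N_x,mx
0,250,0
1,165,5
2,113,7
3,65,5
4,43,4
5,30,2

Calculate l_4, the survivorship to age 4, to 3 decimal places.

l_4 = n_4/n_0 = 43/250 = 0.172 → 0.172

0.172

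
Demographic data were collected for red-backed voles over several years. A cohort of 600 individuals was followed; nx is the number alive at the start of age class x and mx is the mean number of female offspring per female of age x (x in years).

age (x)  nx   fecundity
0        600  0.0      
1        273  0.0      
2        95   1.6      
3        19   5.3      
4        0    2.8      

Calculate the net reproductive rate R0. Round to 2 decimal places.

0.42

lx = nx/n0 = nx/600: 1, 0.455, 0.15833…, 0.03167…, 0
lx·mx by age: 0, 0, 0.253333…, 0.167833…, 0
R0 = Σ lx·mx = 0.421167… → 0.42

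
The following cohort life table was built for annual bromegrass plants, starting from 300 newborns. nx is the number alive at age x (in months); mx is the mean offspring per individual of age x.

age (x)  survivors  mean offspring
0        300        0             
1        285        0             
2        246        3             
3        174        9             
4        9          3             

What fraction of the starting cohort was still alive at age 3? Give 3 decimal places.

l_3 = n_3/n_0 = 174/300 = 0.58 → 0.580

0.580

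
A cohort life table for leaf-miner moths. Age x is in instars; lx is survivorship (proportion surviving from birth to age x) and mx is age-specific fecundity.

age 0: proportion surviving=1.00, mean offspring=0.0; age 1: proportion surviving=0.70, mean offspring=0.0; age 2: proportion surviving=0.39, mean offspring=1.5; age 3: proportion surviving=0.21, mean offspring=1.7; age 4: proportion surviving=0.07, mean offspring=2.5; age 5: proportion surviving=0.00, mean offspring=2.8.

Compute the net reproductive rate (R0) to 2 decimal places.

lx·mx by age: 0, 0, 0.585, 0.357, 0.175, 0
R0 = Σ lx·mx = 1.117 → 1.12

1.12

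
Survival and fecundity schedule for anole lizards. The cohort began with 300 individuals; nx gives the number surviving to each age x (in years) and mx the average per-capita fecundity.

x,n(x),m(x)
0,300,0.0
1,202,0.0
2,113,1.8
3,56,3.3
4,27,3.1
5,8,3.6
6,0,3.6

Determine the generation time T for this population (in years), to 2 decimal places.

lx = nx/n0 = nx/300: 1, 0.67333…, 0.37667…, 0.18667…, 0.09, 0.02667…, 0
lx·mx: 0, 0, 0.678…, 0.616…, 0.279, 0.096…, 0 → R0 = 1.669…
x·lx·mx: 0, 0, 1.356…, 1.848…, 1.116, 0.48…, 0 → Σ = 4.8…
T = 4.8… / 1.669… = 2.875974… → 2.88

2.88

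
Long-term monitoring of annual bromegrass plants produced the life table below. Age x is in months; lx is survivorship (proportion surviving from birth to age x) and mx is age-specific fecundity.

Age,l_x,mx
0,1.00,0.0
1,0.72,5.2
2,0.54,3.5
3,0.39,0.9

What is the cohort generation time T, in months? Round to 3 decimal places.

lx·mx: 0, 3.744, 1.89, 0.351 → R0 = 5.985
x·lx·mx: 0, 3.744, 3.78, 1.053 → Σ = 8.577
T = 8.577 / 5.985 = 1.433083… → 1.433

1.433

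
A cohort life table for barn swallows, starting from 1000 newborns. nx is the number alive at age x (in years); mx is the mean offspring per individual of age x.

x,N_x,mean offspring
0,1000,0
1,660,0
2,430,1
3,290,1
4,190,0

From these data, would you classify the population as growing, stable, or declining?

declining

lx = nx/n0 = nx/1000: 1, 0.66, 0.43, 0.29, 0.19
R0 = Σ lx·mx = 0 + 0 + 0.43 + 0.29 + 0 = 0.72
R0 < 1, so the population is declining.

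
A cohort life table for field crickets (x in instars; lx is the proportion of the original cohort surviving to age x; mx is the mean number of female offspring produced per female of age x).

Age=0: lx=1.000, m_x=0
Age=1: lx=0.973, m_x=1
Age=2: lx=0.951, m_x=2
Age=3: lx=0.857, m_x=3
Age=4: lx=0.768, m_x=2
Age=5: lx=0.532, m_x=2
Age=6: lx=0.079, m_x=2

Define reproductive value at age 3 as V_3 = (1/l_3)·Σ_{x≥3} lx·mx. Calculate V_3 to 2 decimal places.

lx·mx for x ≥ 3: 2.571, 1.536, 1.064, 0.158 → sum = 5.329
V_3 = 5.329 / l_3 = 5.329 / 0.857 = 6.218203… → 6.22

6.22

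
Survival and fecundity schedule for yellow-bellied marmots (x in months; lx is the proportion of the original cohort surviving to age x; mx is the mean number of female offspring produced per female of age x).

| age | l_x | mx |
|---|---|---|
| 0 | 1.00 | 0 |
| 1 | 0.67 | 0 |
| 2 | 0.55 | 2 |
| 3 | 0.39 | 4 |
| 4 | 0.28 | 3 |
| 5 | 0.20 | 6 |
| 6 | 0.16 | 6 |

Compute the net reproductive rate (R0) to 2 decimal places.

lx·mx by age: 0, 0, 1.1, 1.56, 0.84, 1.2, 0.96
R0 = Σ lx·mx = 5.66 → 5.66

5.66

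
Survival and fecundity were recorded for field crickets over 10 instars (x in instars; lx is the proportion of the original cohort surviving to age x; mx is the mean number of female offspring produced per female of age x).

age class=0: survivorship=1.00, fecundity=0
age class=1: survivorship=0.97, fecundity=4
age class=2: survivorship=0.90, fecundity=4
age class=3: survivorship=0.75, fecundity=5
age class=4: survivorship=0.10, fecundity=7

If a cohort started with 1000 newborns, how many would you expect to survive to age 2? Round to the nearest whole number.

Expected survivors = N0 · l_2 = 1000 × 0.90 = 900 → 900

900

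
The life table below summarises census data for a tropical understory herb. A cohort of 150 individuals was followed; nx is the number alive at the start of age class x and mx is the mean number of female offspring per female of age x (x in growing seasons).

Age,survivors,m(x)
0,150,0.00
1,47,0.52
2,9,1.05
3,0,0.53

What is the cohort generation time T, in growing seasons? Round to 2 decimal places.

1.28

lx = nx/n0 = nx/150: 1, 0.31333…, 0.06, 0
lx·mx: 0, 0.162933…, 0.063, 0 → R0 = 0.225933…
x·lx·mx: 0, 0.162933…, 0.126, 0 → Σ = 0.288933…
T = 0.288933… / 0.225933… = 1.278843… → 1.28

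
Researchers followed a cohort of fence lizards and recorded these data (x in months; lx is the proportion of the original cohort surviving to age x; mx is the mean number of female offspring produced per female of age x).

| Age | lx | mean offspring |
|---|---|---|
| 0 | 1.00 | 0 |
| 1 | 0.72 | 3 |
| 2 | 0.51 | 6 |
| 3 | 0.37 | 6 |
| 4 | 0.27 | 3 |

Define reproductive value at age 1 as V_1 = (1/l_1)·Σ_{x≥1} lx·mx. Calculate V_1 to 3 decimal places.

lx·mx for x ≥ 1: 2.16, 3.06, 2.22, 0.81 → sum = 8.25
V_1 = 8.25 / l_1 = 8.25 / 0.72 = 11.458333… → 11.458

11.458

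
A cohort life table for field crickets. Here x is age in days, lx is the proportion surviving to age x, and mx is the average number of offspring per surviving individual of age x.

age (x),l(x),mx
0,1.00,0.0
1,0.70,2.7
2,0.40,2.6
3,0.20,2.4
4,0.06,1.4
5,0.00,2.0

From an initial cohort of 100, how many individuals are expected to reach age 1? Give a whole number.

Expected survivors = N0 · l_1 = 100 × 0.70 = 70 → 70

70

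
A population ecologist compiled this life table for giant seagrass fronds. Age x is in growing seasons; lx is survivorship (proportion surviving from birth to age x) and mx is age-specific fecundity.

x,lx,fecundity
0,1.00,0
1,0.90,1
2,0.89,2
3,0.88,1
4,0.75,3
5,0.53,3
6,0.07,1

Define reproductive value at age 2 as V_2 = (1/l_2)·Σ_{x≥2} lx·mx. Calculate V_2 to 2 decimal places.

7.38

lx·mx for x ≥ 2: 1.78, 0.88, 2.25, 1.59, 0.07 → sum = 6.57
V_2 = 6.57 / l_2 = 6.57 / 0.89 = 7.382022… → 7.38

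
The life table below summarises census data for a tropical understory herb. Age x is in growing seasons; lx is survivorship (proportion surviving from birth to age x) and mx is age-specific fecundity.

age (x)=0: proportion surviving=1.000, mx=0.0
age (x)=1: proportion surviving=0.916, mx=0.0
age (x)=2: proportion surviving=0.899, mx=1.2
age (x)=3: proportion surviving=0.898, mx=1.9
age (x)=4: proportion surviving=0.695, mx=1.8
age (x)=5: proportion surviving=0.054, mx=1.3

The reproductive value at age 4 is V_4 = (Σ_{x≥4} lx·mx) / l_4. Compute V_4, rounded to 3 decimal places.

lx·mx for x ≥ 4: 1.251, 0.0702 → sum = 1.3212
V_4 = 1.3212 / l_4 = 1.3212 / 0.695 = 1.901007… → 1.901

1.901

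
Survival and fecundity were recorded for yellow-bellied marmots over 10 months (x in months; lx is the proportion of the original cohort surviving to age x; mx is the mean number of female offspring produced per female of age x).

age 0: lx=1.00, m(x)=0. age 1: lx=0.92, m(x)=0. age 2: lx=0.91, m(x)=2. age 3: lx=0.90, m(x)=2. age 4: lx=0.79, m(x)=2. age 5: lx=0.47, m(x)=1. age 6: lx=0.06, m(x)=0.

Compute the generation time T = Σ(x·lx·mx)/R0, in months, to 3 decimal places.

3.123

lx·mx: 0, 0, 1.82, 1.8, 1.58, 0.47, 0 → R0 = 5.67
x·lx·mx: 0, 0, 3.64, 5.4, 6.32, 2.35, 0 → Σ = 17.71
T = 17.71 / 5.67 = 3.123457… → 3.123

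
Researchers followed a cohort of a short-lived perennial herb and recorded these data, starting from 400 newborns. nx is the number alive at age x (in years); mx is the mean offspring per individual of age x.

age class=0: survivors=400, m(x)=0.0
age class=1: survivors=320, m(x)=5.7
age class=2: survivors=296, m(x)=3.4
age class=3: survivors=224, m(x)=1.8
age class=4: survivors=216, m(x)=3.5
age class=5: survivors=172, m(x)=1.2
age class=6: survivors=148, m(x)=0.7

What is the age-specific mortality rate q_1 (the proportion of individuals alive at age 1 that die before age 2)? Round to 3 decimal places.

lx = nx/n0 = nx/400: 1, 0.8, 0.74, 0.56, 0.54, 0.43, 0.37
q_1 = (l_1 − l_2) / l_1 = (0.8 − 0.74) / 0.8
     = 0.06 / 0.8 = 0.075 → 0.075

0.075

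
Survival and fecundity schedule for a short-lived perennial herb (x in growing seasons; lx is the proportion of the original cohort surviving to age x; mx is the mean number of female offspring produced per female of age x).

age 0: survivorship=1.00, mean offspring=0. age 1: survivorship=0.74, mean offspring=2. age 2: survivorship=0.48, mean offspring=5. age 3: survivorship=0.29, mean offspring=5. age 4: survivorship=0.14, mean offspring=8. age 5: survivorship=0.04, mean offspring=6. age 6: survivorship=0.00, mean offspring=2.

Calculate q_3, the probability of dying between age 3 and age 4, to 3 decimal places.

q_3 = (l_3 − l_4) / l_3 = (0.29 − 0.14) / 0.29
     = 0.15 / 0.29 = 0.517241… → 0.517

0.517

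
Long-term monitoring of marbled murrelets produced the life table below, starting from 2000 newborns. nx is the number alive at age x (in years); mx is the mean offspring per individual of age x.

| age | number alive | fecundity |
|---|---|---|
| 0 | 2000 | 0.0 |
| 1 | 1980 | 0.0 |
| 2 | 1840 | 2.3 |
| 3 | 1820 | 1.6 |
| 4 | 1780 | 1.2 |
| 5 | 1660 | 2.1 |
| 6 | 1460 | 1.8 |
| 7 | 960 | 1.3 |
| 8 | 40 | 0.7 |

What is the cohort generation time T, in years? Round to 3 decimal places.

4.073

lx = nx/n0 = nx/2000: 1, 0.99, 0.92, 0.91, 0.89, 0.83, 0.73, 0.48, 0.02
lx·mx: 0, 0, 2.116, 1.456, 1.068, 1.743, 1.314, 0.624, 0.014 → R0 = 8.335
x·lx·mx: 0, 0, 4.232, 4.368, 4.272, 8.715, 7.884, 4.368, 0.112 → Σ = 33.951
T = 33.951 / 8.335 = 4.073305… → 4.073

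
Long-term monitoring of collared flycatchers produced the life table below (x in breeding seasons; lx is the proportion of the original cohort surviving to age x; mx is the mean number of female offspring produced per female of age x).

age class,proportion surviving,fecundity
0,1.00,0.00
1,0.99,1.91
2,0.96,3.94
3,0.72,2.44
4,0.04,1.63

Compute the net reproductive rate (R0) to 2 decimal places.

lx·mx by age: 0, 1.8909, 3.7824, 1.7568, 0.0652
R0 = Σ lx·mx = 7.4953 → 7.50

7.50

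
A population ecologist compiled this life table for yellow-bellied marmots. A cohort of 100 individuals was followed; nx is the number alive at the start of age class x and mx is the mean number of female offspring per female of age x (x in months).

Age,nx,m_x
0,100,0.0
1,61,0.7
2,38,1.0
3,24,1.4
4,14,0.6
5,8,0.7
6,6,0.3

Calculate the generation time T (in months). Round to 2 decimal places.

2.24

lx = nx/n0 = nx/100: 1, 0.61, 0.38, 0.24, 0.14, 0.08, 0.06
lx·mx: 0, 0.427, 0.38, 0.336, 0.084, 0.056, 0.018 → R0 = 1.301
x·lx·mx: 0, 0.427, 0.76, 1.008, 0.336, 0.28, 0.108 → Σ = 2.919
T = 2.919 / 1.301 = 2.243659… → 2.24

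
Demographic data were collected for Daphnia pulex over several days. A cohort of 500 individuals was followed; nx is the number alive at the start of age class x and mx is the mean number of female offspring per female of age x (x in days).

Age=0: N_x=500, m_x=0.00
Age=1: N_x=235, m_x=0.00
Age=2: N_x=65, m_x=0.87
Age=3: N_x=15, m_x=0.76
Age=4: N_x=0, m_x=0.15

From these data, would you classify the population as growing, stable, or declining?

lx = nx/n0 = nx/500: 1, 0.47, 0.13, 0.03, 0
R0 = Σ lx·mx = 0 + 0 + 0.1131 + 0.0228 + 0 = 0.1359
R0 < 1, so the population is declining.

declining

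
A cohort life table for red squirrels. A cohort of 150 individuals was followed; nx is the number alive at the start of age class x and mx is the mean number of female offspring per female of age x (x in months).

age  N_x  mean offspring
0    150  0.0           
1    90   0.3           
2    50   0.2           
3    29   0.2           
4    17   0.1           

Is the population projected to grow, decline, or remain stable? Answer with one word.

declining

lx = nx/n0 = nx/150: 1, 0.6, 0.33333…, 0.19333…, 0.11333…
R0 = Σ lx·mx = 0 + 0.18 + 0.066667… + 0.038667… + 0.011333… = 0.296667…
R0 < 1, so the population is declining.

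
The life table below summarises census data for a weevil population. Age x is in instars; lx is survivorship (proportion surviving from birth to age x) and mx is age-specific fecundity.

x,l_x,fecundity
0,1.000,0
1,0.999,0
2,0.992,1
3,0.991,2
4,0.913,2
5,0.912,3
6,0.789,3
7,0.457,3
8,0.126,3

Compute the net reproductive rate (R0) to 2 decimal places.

lx·mx by age: 0, 0, 0.992, 1.982, 1.826, 2.736, 2.367, 1.371, 0.378
R0 = Σ lx·mx = 11.652 → 11.65

11.65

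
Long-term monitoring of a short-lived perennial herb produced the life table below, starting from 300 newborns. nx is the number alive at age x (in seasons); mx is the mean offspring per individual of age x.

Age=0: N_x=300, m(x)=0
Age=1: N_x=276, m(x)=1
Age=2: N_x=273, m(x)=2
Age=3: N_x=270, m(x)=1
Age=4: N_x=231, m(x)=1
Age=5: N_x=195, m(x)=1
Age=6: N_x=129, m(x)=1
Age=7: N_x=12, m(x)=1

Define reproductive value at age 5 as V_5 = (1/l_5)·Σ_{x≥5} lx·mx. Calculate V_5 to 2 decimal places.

1.72

lx = nx/n0 = nx/300: 1, 0.92, 0.91, 0.9, 0.77, 0.65, 0.43, 0.04
lx·mx for x ≥ 5: 0.65, 0.43, 0.04 → sum = 1.12
V_5 = 1.12 / l_5 = 1.12 / 0.65 = 1.723077… → 1.72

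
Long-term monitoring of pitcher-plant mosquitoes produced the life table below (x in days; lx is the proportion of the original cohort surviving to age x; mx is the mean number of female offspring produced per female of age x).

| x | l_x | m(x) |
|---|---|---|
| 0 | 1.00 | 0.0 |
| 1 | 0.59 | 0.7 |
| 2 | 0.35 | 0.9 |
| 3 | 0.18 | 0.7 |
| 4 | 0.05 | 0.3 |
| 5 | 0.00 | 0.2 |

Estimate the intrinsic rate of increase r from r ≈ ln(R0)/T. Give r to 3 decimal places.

-0.082

R0 = Σ lx·mx = 0 + 0.413 + 0.315 + 0.126 + 0.015 + 0 = 0.869
Σ x·lx·mx = 1.481; T = 1.481/0.869 = 1.70426…
r ≈ ln(R0)/T = ln(0.869)/1.70426… = -0.08239… → -0.082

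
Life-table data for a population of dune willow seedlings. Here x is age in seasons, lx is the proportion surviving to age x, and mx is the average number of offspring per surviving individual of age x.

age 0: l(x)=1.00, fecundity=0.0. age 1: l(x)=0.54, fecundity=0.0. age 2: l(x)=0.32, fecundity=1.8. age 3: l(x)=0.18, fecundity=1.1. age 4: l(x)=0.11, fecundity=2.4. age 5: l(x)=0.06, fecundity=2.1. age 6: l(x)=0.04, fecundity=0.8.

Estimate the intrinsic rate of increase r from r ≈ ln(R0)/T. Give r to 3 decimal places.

R0 = Σ lx·mx = 0 + 0 + 0.576 + 0.198 + 0.264 + 0.126 + 0.032 = 1.196
Σ x·lx·mx = 3.624; T = 3.624/1.196 = 3.0301…
r ≈ ln(R0)/T = ln(1.196)/3.0301… = 0.05907… → 0.059

0.059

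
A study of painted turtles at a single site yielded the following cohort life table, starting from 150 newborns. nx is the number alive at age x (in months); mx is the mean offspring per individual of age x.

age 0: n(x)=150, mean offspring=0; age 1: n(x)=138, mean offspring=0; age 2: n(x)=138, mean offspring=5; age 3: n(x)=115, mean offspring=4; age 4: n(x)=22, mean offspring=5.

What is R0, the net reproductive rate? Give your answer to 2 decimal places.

lx = nx/n0 = nx/150: 1, 0.92, 0.92, 0.76667…, 0.14667…
lx·mx by age: 0, 0, 4.6, 3.066667…, 0.733333…
R0 = Σ lx·mx = 8.4… → 8.40

8.40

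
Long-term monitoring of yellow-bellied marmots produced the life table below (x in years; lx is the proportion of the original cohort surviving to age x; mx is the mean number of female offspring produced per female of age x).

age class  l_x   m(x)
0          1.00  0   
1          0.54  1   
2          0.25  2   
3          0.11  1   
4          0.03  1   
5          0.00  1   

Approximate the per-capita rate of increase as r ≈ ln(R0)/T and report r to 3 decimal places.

0.098

R0 = Σ lx·mx = 0 + 0.54 + 0.5 + 0.11 + 0.03 + 0 = 1.18
Σ x·lx·mx = 1.99; T = 1.99/1.18 = 1.68644…
r ≈ ln(R0)/T = ln(1.18)/1.68644… = 0.09814… → 0.098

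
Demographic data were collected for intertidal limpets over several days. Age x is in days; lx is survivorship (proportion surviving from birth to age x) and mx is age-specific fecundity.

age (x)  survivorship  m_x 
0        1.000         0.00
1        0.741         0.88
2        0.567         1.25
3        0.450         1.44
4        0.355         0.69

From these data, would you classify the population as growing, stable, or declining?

growing

R0 = Σ lx·mx = 0 + 0.65208 + 0.70875 + 0.648 + 0.24495 = 2.25378
R0 > 1, so the population is growing.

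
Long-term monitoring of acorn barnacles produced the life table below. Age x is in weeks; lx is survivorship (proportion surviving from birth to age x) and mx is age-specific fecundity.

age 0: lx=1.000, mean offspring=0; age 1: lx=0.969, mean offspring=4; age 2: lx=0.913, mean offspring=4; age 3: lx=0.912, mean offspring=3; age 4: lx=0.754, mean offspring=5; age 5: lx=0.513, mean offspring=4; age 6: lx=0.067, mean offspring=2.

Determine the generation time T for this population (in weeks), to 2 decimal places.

2.81

lx·mx: 0, 3.876, 3.652, 2.736, 3.77, 2.052, 0.134 → R0 = 16.22
x·lx·mx: 0, 3.876, 7.304, 8.208, 15.08, 10.26, 0.804 → Σ = 45.532
T = 45.532 / 16.22 = 2.807152… → 2.81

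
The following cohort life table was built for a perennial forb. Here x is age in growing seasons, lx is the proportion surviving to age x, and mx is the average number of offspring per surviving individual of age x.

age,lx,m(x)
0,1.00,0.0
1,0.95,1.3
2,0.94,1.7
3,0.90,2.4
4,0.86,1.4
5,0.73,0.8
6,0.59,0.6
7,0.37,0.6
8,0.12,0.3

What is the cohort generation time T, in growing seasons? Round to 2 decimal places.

lx·mx: 0, 1.235, 1.598, 2.16, 1.204, 0.584, 0.354, 0.222, 0.036 → R0 = 7.393
x·lx·mx: 0, 1.235, 3.196, 6.48, 4.816, 2.92, 2.124, 1.554, 0.288 → Σ = 22.613
T = 22.613 / 7.393 = 3.058704… → 3.06

3.06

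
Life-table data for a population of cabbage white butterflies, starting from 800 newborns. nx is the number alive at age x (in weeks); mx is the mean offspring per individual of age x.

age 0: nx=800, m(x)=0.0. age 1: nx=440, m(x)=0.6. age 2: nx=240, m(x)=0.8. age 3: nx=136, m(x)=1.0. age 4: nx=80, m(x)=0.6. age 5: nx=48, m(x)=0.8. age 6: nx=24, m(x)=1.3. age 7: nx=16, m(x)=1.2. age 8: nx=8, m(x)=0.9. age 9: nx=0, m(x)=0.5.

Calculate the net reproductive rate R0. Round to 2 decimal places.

lx = nx/n0 = nx/800: 1, 0.55, 0.3, 0.17, 0.1, 0.06, 0.03, 0.02, 0.01, 0
lx·mx by age: 0, 0.33, 0.24, 0.17, 0.06, 0.048, 0.039, 0.024, 0.009, 0
R0 = Σ lx·mx = 0.92 → 0.92

0.92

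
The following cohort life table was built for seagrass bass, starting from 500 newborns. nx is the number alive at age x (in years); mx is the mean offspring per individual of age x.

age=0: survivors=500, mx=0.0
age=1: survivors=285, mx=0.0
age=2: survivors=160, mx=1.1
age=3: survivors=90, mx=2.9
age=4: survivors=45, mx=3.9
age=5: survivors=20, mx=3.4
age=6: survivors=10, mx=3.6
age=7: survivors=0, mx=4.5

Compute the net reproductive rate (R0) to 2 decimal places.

lx = nx/n0 = nx/500: 1, 0.57, 0.32, 0.18, 0.09, 0.04, 0.02, 0
lx·mx by age: 0, 0, 0.352, 0.522, 0.351, 0.136, 0.072, 0
R0 = Σ lx·mx = 1.433 → 1.43

1.43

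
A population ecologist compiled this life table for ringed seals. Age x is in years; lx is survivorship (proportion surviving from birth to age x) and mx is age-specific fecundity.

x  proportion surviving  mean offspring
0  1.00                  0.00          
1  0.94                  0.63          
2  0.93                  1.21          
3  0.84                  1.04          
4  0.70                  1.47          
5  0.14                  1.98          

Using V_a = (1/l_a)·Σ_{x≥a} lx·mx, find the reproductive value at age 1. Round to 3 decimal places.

lx·mx for x ≥ 1: 0.5922, 1.1253, 0.8736, 1.029, 0.2772 → sum = 3.8973
V_1 = 3.8973 / l_1 = 3.8973 / 0.94 = 4.146064… → 4.146

4.146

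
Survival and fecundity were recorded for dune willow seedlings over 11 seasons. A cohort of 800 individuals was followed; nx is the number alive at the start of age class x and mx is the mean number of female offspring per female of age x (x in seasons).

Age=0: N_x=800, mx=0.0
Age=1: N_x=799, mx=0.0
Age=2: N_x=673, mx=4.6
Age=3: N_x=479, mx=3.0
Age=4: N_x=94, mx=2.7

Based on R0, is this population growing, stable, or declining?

growing

lx = nx/n0 = nx/800: 1, 0.99875, 0.84125, 0.59875, 0.1175
R0 = Σ lx·mx = 0 + 0 + 3.86975 + 1.79625 + 0.31725 = 5.98325
R0 > 1, so the population is growing.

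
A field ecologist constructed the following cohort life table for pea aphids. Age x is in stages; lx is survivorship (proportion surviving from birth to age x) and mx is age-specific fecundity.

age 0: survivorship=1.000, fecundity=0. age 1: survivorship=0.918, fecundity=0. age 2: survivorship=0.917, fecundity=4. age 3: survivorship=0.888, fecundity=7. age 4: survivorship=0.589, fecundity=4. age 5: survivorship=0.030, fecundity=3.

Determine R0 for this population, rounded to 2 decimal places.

12.33

lx·mx by age: 0, 0, 3.668, 6.216, 2.356, 0.09
R0 = Σ lx·mx = 12.33 → 12.33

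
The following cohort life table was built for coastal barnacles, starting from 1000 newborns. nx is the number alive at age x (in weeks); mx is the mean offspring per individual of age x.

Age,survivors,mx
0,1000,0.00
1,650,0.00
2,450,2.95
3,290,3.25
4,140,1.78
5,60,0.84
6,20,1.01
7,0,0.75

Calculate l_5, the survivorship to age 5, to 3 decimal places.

l_5 = n_5/n_0 = 60/1000 = 0.06 → 0.060

0.060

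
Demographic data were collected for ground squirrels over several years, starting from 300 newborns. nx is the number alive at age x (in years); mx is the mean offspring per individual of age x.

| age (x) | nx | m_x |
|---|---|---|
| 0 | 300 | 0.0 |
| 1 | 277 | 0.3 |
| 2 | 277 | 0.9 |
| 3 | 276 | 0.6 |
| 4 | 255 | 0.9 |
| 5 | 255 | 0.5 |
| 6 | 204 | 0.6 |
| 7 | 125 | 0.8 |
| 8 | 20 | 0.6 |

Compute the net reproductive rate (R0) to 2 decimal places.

lx = nx/n0 = nx/300: 1, 0.92333…, 0.92333…, 0.92, 0.85, 0.85, 0.68, 0.41667…, 0.06667…
lx·mx by age: 0, 0.277…, 0.831…, 0.552, 0.765, 0.425, 0.408, 0.333333…, 0.04…
R0 = Σ lx·mx = 3.631333… → 3.63

3.63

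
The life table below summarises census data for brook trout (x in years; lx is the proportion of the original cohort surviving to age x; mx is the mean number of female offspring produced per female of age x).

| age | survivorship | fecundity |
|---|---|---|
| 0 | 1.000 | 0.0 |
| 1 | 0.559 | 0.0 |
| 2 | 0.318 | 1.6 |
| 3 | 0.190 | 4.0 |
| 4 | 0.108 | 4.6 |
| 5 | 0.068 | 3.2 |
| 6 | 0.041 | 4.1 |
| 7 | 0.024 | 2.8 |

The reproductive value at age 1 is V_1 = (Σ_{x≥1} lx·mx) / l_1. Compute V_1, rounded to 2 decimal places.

3.97

lx·mx for x ≥ 1: 0, 0.5088, 0.76, 0.4968, 0.2176, 0.1681, 0.0672 → sum = 2.2185
V_1 = 2.2185 / l_1 = 2.2185 / 0.559 = 3.968694… → 3.97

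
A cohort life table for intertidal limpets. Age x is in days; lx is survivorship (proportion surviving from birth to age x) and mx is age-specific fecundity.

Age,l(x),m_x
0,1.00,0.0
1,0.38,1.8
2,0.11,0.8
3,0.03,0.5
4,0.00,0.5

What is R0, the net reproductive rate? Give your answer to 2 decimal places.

lx·mx by age: 0, 0.684, 0.088, 0.015, 0
R0 = Σ lx·mx = 0.787 → 0.79

0.79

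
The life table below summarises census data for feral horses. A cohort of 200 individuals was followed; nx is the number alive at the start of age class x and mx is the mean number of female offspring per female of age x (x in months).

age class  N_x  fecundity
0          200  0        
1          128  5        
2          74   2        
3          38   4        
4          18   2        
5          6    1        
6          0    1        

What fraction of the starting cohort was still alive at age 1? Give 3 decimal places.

0.640

l_1 = n_1/n_0 = 128/200 = 0.64 → 0.640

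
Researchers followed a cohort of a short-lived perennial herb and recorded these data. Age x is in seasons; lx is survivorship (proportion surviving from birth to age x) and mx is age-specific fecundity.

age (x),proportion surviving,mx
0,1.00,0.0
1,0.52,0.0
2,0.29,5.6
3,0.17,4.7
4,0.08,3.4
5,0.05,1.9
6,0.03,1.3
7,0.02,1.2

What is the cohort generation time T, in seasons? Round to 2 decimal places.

2.67

lx·mx: 0, 0, 1.624, 0.799, 0.272, 0.095, 0.039, 0.024 → R0 = 2.853
x·lx·mx: 0, 0, 3.248, 2.397, 1.088, 0.475, 0.234, 0.168 → Σ = 7.61
T = 7.61 / 2.853 = 2.667368… → 2.67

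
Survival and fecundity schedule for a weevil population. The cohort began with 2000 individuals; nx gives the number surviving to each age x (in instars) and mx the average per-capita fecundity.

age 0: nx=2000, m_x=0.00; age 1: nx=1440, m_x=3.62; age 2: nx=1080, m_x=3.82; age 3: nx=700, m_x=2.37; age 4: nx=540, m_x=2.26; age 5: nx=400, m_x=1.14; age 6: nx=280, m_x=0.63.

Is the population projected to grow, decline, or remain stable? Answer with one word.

lx = nx/n0 = nx/2000: 1, 0.72, 0.54, 0.35, 0.27, 0.2, 0.14
R0 = Σ lx·mx = 0 + 2.6064 + 2.0628 + 0.8295 + 0.6102 + 0.228 + 0.0882 = 6.4251
R0 > 1, so the population is growing.

growing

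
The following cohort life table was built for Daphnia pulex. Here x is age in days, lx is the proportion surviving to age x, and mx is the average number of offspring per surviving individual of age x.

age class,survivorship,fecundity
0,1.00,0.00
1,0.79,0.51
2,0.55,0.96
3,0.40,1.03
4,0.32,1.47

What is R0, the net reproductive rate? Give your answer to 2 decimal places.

lx·mx by age: 0, 0.4029, 0.528, 0.412, 0.4704
R0 = Σ lx·mx = 1.8133 → 1.81

1.81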